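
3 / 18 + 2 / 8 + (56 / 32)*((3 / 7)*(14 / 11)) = 181 / 132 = 1.37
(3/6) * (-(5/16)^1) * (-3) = 15/32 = 0.47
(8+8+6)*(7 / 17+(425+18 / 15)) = 797764 / 85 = 9385.46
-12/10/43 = -6/215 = -0.03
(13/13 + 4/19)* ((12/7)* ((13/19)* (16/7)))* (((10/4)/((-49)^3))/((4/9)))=-322920/2081093161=-0.00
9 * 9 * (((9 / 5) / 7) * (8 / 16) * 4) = 1458 / 35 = 41.66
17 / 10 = 1.70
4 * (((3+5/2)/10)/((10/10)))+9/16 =221/80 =2.76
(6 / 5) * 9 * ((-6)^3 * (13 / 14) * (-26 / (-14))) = -4022.89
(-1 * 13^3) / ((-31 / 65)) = 142805 / 31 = 4606.61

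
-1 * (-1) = 1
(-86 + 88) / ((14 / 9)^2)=81 / 98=0.83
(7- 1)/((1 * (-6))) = -1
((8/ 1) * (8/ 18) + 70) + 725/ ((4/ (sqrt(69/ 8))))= 662/ 9 + 725 * sqrt(138)/ 16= 605.86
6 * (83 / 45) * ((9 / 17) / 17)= 498 / 1445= 0.34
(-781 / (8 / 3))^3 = -12862247607 / 512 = -25121577.36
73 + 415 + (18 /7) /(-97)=331334 /679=487.97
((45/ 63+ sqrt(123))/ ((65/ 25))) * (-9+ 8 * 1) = -5 * sqrt(123)/ 13 - 25/ 91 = -4.54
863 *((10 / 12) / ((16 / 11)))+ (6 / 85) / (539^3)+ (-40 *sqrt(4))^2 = 8809568505482551 / 1277781083040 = 6894.43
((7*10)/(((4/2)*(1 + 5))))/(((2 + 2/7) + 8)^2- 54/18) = 0.06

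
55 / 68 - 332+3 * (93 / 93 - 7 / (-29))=-645765 / 1972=-327.47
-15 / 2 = -7.50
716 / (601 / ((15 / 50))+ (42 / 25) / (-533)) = 7155525 / 20020781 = 0.36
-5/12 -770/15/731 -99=-872699/8772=-99.49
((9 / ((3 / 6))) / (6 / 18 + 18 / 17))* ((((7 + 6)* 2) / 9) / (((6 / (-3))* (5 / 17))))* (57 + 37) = -5968.87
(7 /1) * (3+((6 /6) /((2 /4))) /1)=35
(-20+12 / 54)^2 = 31684 / 81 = 391.16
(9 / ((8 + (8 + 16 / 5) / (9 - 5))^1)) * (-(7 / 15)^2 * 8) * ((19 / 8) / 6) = -931 / 1620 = -0.57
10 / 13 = 0.77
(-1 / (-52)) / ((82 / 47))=0.01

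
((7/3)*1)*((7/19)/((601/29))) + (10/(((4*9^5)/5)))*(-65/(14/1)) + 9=170683285141/18879854868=9.04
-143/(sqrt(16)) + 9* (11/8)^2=-18.73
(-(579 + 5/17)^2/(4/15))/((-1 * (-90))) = -12122888/867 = -13982.57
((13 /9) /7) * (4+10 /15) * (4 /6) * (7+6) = 676 /81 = 8.35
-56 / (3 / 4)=-74.67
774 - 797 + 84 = 61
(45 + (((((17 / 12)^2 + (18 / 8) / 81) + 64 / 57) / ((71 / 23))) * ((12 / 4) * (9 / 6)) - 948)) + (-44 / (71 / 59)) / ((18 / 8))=-355351535 / 388512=-914.65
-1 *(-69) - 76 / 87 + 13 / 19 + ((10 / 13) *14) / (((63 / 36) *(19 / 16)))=1590032 / 21489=73.99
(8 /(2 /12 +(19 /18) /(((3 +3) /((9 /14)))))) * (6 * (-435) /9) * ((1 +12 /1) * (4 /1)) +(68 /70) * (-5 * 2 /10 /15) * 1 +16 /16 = -10640424923 /24675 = -431222.89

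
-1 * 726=-726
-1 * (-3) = 3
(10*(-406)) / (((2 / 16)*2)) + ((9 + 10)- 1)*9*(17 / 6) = -15781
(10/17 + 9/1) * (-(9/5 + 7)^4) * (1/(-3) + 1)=-1221879296/31875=-38333.47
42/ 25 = 1.68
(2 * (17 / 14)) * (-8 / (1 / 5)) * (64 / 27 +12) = -263840 / 189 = -1395.98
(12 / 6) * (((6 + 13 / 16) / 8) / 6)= 109 / 384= 0.28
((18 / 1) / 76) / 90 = 1 / 380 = 0.00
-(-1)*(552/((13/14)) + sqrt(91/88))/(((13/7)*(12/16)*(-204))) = -18032/8619 - 7*sqrt(2002)/87516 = -2.10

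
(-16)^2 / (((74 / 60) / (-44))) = -337920 / 37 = -9132.97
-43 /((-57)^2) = -43 /3249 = -0.01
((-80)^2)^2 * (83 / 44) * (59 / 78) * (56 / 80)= 17550848000 / 429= 40911067.60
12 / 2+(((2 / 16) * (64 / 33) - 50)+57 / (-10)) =-16321 / 330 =-49.46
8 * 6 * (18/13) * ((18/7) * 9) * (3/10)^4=708588/56875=12.46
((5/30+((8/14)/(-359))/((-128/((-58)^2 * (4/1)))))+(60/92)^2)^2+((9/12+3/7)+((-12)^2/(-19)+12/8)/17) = 28719253929255803/20549504024124012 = 1.40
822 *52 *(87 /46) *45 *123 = 10291579740 /23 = 447459988.70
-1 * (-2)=2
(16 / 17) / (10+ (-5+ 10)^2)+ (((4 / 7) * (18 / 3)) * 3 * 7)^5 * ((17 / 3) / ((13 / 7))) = 45667280978128 / 7735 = 5903979441.26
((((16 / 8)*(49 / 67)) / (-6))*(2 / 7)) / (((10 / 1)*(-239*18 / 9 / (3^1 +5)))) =28 / 240195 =0.00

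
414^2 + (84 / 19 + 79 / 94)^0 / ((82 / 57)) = 14054529 / 82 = 171396.70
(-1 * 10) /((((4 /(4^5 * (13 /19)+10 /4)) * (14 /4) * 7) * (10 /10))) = -19085 /266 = -71.75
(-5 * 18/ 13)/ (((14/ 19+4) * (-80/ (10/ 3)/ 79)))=4.81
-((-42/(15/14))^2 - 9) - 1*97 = -40616/25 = -1624.64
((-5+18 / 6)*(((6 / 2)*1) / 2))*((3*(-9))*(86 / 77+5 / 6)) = 24327 / 154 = 157.97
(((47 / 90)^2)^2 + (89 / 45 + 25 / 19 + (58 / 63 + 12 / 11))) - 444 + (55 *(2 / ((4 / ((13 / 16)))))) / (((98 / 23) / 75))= -121817419510141 / 2687648040000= -45.32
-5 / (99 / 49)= -245 / 99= -2.47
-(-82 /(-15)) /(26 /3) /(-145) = 41 /9425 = 0.00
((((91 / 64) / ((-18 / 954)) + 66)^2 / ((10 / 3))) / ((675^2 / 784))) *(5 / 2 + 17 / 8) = 650506213 / 3110400000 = 0.21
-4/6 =-2/3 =-0.67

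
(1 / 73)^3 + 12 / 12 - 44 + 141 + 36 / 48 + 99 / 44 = 39290718 / 389017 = 101.00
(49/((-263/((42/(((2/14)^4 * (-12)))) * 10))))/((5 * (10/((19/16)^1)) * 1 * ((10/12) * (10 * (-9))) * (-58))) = 15647317/183048000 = 0.09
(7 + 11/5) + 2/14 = 327/35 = 9.34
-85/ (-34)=5/ 2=2.50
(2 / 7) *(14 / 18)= 2 / 9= 0.22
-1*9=-9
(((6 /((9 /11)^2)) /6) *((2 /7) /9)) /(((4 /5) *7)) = 0.01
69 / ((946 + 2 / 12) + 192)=0.06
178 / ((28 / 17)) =1513 / 14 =108.07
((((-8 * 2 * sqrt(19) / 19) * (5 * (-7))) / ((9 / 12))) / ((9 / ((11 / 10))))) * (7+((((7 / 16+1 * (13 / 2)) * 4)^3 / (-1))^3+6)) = -196968843177498139363 * sqrt(19) / 4202496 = -204299369335943.51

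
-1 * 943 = -943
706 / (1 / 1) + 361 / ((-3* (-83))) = 176155 / 249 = 707.45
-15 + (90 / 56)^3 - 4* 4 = -589387 / 21952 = -26.85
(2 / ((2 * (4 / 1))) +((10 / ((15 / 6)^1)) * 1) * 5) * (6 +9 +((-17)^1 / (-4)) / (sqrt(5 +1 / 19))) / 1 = 459 * sqrt(114) / 128 +1215 / 4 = 342.04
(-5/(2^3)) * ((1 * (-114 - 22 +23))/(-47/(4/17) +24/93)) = -17515/49474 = -0.35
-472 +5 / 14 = -6603 / 14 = -471.64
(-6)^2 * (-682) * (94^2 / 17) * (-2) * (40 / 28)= 4338829440 / 119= 36460751.60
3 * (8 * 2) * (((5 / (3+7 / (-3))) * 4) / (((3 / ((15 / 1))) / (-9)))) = -64800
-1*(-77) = 77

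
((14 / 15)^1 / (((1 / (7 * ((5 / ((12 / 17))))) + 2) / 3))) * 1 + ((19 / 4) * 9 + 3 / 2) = 109709 / 2404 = 45.64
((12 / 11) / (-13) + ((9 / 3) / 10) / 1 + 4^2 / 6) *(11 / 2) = 12367 / 780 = 15.86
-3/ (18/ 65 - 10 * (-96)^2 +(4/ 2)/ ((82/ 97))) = 7995/ 245599357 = 0.00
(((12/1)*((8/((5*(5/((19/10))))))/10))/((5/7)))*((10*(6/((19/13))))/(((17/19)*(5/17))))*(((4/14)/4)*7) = 248976/3125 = 79.67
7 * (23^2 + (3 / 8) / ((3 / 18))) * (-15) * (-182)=20304375 / 2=10152187.50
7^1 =7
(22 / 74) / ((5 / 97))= 1067 / 185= 5.77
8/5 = 1.60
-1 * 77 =-77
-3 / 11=-0.27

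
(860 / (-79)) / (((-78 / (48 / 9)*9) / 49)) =337120 / 83187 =4.05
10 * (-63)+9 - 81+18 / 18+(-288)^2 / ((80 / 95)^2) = 116263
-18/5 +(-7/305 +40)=36.38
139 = 139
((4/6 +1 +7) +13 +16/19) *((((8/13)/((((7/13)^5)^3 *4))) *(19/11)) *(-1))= -10103307805704375574/156669529828119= -64488.02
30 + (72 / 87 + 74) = 3040 / 29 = 104.83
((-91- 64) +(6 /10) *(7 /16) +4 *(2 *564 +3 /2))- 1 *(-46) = 352741 /80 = 4409.26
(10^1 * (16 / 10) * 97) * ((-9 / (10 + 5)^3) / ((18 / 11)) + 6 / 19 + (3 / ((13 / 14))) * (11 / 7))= 6974907608 / 833625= 8366.96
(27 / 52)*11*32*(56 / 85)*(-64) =-7706.41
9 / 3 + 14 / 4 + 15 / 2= 14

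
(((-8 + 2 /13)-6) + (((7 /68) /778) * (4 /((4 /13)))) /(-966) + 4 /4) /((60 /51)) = -1219225753 /111658560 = -10.92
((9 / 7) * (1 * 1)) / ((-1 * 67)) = -9 / 469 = -0.02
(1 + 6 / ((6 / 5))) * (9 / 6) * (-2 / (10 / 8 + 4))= -3.43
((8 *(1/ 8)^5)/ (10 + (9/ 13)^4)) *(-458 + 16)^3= -308283464021/ 149591552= -2060.83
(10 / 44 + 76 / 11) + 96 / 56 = 1363 / 154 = 8.85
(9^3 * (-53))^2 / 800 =1492817769 / 800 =1866022.21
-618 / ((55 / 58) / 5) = -35844 / 11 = -3258.55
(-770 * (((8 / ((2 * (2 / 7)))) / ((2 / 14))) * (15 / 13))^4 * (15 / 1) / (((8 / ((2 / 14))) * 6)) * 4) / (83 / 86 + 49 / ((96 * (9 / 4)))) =-18859665421.25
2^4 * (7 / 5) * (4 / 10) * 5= 224 / 5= 44.80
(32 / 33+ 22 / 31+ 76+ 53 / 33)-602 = -534737 / 1023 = -522.71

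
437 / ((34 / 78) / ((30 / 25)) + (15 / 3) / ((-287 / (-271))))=85.95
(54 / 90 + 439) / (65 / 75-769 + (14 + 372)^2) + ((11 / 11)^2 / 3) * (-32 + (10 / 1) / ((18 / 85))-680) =-6651265928 / 30016143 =-221.59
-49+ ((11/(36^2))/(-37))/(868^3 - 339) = -1536603280514075/31359250622736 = -49.00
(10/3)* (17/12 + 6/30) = 97/18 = 5.39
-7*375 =-2625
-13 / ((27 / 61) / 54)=-1586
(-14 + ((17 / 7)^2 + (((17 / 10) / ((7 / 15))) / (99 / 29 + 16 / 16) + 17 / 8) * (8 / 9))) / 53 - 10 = -142579 / 14112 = -10.10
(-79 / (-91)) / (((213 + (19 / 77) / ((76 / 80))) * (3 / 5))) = 0.01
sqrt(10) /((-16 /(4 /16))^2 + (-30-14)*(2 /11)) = sqrt(10) /4088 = 0.00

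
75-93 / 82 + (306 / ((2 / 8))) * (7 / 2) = 357345 / 82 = 4357.87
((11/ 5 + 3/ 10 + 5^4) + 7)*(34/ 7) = 21573/ 7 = 3081.86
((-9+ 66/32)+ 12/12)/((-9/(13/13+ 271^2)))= 3488495/72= 48451.32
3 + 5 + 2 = 10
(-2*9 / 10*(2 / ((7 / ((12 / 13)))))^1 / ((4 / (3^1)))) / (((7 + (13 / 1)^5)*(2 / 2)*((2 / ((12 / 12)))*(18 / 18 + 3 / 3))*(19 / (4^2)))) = -162 / 802472125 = -0.00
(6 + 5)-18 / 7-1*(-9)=122 / 7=17.43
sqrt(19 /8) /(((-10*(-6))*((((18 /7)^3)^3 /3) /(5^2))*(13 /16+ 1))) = 201768035*sqrt(38) /5752419420672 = 0.00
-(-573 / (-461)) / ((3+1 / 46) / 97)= -2556726 / 64079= -39.90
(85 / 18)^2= 7225 / 324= 22.30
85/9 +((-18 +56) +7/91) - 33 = 1699/117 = 14.52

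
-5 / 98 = -0.05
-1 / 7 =-0.14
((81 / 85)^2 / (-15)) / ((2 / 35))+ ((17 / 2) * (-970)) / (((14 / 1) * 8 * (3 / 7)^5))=-143057630821 / 28090800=-5092.69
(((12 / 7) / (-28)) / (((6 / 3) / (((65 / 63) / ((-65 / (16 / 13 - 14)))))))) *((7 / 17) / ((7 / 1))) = -83 / 227409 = -0.00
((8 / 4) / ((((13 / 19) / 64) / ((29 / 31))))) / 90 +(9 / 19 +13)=5312576 / 344565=15.42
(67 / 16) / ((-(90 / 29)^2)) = -56347 / 129600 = -0.43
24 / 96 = 1 / 4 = 0.25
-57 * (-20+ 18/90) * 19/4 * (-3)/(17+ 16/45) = -263169/284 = -926.65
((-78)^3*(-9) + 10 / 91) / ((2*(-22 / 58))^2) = 163430730209 / 22022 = 7421248.31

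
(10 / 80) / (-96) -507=-389377 / 768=-507.00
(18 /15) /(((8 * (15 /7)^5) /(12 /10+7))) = 689087 /25312500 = 0.03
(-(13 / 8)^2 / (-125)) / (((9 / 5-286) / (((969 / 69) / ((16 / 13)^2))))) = -9225203 / 13386956800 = -0.00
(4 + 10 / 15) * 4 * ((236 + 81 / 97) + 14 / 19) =24519320 / 5529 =4434.68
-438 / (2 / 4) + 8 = -868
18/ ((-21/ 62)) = -372/ 7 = -53.14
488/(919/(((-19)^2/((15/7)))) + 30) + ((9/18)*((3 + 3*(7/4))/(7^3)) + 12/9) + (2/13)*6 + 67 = 265374052087/3196032840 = 83.03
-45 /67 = -0.67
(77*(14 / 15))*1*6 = 431.20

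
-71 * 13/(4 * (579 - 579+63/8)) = -29.30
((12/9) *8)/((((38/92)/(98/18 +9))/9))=191360/57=3357.19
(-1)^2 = 1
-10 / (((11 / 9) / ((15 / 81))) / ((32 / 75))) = -64 / 99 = -0.65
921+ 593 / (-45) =907.82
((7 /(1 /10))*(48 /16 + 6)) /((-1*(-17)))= 630 /17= 37.06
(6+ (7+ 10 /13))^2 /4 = 32041 /676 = 47.40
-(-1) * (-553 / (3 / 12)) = -2212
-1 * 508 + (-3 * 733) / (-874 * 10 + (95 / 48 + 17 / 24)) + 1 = -23613965 / 46599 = -506.75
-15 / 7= -2.14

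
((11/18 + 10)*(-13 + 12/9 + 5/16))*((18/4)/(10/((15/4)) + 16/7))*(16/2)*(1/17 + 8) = -99827105/14144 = -7057.91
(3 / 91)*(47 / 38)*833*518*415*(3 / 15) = 360698163 / 247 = 1460316.45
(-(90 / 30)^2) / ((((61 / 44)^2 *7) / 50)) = -871200 / 26047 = -33.45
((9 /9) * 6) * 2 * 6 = 72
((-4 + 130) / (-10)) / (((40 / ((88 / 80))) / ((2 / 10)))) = -693 / 10000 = -0.07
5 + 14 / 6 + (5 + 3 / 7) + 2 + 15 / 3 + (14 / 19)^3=2904109 / 144039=20.16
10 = 10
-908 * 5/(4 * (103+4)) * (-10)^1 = 11350/107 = 106.07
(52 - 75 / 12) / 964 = 183 / 3856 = 0.05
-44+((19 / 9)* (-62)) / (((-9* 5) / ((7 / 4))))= -31517 / 810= -38.91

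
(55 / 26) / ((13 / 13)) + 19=21.12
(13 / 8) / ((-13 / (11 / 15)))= -11 / 120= -0.09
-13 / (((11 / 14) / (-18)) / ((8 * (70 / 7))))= 262080 / 11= 23825.45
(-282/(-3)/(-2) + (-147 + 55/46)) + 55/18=-189.75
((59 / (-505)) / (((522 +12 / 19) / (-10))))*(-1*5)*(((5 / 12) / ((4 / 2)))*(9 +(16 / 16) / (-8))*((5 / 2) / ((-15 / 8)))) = 397955 / 14442192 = 0.03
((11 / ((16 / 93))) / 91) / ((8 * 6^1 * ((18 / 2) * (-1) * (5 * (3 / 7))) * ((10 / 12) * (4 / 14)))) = -2387 / 748800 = -0.00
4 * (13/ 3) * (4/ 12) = 52/ 9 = 5.78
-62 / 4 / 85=-0.18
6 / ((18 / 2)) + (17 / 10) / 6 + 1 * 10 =219 / 20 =10.95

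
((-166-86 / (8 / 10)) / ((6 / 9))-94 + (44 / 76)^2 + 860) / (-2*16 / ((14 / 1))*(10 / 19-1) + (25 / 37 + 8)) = 133174433 / 3649596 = 36.49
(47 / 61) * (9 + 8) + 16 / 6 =2885 / 183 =15.77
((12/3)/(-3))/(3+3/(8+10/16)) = -92/231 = -0.40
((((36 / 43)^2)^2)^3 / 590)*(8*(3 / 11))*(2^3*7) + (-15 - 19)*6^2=-158711674178771929829049768 / 129669001937117060421245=-1223.98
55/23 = 2.39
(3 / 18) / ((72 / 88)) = 11 / 54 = 0.20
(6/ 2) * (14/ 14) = 3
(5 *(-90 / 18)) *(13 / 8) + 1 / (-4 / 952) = -278.62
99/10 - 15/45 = 287/30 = 9.57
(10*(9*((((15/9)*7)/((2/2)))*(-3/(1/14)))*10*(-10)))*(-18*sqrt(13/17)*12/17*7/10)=-666792000*sqrt(221)/289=-34299569.94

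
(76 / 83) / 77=76 / 6391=0.01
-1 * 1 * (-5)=5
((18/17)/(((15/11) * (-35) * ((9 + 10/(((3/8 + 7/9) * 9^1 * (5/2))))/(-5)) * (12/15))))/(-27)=-913/1668618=-0.00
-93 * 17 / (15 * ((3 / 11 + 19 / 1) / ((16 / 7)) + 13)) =-23188 / 4715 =-4.92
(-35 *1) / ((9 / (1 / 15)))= -7 / 27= -0.26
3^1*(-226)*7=-4746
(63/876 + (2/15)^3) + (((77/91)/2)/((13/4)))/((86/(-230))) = -1961290663/7161628500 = -0.27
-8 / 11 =-0.73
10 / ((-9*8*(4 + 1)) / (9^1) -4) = -5 / 22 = -0.23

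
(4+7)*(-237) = -2607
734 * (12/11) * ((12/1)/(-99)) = -11744/121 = -97.06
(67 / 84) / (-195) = -67 / 16380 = -0.00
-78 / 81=-26 / 27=-0.96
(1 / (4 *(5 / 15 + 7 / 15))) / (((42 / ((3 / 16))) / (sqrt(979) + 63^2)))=5 *sqrt(979) / 3584 + 2835 / 512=5.58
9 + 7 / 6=10.17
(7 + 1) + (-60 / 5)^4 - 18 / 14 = 145199 / 7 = 20742.71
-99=-99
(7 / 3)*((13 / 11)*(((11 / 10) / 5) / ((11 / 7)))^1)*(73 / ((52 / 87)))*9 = 933597 / 2200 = 424.36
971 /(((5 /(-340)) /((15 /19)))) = -990420 /19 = -52127.37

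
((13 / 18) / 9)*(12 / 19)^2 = 104 / 3249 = 0.03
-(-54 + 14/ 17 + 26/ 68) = 1795/ 34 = 52.79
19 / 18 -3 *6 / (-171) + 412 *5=704917 / 342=2061.16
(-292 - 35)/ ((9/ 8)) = -872/ 3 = -290.67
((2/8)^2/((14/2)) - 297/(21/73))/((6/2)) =-344.14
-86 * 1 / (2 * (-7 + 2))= 43 / 5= 8.60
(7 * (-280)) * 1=-1960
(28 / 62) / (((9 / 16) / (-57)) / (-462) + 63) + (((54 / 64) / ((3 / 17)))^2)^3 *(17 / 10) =19938585939473757698207 / 981740177808424960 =20309.43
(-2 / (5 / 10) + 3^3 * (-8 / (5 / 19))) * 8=-32992 / 5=-6598.40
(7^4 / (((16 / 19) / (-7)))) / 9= -319333 / 144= -2217.59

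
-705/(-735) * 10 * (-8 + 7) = -470/49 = -9.59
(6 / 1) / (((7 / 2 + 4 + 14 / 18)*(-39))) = -36 / 1937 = -0.02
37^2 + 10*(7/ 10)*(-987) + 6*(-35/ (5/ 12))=-6044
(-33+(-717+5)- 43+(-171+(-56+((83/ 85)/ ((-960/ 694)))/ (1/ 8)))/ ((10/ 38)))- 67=-44346019/ 25500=-1739.06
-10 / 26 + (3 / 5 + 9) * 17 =10583 / 65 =162.82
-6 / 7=-0.86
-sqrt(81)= -9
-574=-574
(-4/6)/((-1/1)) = 2/3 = 0.67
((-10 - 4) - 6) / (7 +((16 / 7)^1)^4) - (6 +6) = -1036136 / 82343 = -12.58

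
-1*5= -5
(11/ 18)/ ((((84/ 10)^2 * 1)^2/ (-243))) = -6875/ 230496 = -0.03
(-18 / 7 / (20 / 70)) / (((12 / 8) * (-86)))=3 / 43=0.07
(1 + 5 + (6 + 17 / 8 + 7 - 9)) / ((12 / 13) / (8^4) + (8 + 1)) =161408 / 119811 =1.35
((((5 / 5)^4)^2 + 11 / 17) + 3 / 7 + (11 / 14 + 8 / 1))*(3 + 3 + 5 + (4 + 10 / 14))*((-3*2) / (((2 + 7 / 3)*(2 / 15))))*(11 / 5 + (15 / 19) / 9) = -834282900 / 205751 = -4054.82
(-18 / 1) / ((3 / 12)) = -72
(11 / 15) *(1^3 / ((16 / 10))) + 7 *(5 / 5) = 179 / 24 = 7.46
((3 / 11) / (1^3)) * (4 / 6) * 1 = 2 / 11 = 0.18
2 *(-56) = -112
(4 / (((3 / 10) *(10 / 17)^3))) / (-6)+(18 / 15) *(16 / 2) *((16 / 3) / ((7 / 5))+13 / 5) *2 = 353257 / 3150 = 112.15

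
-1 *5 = -5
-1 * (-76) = 76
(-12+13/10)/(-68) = 107/680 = 0.16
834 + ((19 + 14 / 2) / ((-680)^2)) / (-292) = 56303673587 / 67510400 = 834.00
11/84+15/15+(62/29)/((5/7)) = 50231/12180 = 4.12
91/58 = 1.57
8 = 8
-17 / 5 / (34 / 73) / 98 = -73 / 980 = -0.07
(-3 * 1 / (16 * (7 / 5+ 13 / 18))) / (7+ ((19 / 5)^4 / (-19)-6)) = 28125 / 3175184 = 0.01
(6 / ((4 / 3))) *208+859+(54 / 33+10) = 19873 / 11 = 1806.64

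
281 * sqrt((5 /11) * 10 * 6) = 2810 * sqrt(33) /11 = 1467.47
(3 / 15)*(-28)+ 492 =2432 / 5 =486.40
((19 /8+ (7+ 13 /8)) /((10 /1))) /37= 11 /370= 0.03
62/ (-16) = -31/ 8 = -3.88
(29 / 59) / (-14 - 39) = -0.01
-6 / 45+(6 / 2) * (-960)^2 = 41471998 / 15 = 2764799.87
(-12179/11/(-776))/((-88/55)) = -60895/68288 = -0.89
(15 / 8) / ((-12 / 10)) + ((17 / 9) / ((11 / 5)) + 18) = 17.30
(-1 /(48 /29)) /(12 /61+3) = -1769 /9360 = -0.19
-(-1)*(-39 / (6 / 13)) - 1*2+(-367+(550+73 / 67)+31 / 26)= 86039 / 871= 98.78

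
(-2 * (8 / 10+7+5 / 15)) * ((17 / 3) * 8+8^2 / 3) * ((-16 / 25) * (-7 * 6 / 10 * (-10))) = 437248 / 15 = 29149.87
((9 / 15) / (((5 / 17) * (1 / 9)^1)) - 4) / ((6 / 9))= 1077 / 50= 21.54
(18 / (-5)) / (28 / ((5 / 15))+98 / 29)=-261 / 6335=-0.04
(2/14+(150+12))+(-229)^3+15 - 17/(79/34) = -6640877003/553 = -12008819.17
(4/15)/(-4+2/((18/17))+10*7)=12/3055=0.00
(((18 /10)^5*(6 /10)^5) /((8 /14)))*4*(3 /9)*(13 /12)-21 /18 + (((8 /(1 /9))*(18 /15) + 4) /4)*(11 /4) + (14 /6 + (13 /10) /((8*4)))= 125758924739 /1875000000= 67.07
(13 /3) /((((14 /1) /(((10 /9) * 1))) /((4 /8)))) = 65 /378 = 0.17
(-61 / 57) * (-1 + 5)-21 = -1441 / 57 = -25.28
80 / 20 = 4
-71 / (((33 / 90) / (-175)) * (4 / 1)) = 186375 / 22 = 8471.59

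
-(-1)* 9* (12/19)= 108/19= 5.68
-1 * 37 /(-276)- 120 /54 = -1729 /828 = -2.09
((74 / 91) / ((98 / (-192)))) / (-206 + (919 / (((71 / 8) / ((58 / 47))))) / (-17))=67167136 / 9001673135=0.01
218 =218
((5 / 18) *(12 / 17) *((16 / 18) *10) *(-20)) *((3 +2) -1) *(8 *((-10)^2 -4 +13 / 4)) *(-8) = 885681.92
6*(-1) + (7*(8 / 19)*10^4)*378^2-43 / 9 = 720135358157 / 171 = 4211317883.96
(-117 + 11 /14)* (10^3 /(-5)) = 162700 /7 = 23242.86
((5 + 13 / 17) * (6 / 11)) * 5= 2940 / 187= 15.72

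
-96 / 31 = -3.10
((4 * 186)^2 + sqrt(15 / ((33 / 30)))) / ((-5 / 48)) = -26569728 / 5 - 48 * sqrt(66) / 11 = -5313981.05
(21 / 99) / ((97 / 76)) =532 / 3201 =0.17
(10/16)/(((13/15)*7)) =75/728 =0.10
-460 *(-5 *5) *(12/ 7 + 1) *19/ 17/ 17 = 4151500/ 2023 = 2052.15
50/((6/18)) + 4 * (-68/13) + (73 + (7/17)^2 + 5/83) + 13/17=63323964/311831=203.07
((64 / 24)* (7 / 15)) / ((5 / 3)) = 56 / 75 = 0.75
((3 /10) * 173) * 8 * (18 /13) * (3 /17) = 112104 /1105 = 101.45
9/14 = 0.64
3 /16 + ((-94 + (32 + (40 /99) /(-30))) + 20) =-198757 /4752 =-41.83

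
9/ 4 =2.25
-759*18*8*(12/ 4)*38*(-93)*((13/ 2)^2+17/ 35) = 1733209574184/ 35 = 49520273548.11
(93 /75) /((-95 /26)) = -806 /2375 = -0.34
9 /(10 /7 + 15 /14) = 3.60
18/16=9/8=1.12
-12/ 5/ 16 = -3/ 20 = -0.15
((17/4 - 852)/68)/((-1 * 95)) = 3391/25840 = 0.13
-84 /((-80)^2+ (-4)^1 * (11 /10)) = -0.01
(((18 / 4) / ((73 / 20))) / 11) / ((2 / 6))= 270 / 803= 0.34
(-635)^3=-256047875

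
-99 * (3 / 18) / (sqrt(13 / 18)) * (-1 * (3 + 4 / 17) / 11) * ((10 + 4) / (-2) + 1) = -34.26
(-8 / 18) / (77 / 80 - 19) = 320 / 12987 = 0.02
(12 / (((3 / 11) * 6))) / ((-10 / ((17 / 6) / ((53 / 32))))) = -1.25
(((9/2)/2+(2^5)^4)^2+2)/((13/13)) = 17592261542001/16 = 1099516346375.06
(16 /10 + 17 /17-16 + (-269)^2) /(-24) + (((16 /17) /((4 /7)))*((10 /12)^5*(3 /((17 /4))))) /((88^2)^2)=-42318126971358401 /14038268682240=-3014.48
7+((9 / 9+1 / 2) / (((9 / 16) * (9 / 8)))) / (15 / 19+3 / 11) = 27667 / 2997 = 9.23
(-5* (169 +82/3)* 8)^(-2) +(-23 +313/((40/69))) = 286931420689/555073600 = 516.93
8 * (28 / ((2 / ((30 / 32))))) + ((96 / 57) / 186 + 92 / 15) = 981943 / 8835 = 111.14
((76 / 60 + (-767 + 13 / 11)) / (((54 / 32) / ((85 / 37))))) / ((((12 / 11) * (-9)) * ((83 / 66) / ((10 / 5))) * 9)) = 377443792 / 20148831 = 18.73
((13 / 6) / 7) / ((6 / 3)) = 13 / 84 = 0.15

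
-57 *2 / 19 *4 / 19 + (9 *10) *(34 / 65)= 11316 / 247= 45.81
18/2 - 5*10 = -41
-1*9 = -9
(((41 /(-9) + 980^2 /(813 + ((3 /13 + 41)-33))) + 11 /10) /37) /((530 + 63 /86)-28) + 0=12043738463 /192131367975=0.06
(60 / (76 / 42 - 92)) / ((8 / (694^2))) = -37928835 / 947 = -40051.57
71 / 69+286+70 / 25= 289.83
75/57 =25/19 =1.32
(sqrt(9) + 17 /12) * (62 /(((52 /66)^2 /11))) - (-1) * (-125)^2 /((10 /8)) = 23460499 /1352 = 17352.44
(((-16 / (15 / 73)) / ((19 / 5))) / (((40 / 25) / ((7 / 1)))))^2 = 26112100 / 3249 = 8036.97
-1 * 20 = -20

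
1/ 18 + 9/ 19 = 181/ 342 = 0.53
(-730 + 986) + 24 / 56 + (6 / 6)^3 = 1802 / 7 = 257.43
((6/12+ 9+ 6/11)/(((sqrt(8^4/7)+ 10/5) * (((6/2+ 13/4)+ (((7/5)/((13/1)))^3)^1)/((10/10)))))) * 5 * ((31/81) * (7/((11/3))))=0.22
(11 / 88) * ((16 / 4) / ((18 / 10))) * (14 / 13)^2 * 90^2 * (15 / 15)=441000 / 169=2609.47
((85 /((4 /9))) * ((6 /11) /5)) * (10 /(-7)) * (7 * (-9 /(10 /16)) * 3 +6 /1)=680238 /77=8834.26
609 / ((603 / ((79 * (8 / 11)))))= 128296 / 2211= 58.03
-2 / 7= -0.29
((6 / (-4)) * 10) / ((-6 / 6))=15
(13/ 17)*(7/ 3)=91/ 51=1.78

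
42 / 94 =21 / 47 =0.45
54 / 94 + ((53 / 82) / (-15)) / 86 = 2853569 / 4971660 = 0.57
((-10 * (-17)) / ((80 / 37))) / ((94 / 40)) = 3145 / 94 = 33.46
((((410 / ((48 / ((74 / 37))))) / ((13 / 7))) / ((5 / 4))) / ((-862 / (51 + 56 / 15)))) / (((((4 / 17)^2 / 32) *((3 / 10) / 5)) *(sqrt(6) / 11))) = -3745291165 *sqrt(6) / 453843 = -20214.15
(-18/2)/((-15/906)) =2718/5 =543.60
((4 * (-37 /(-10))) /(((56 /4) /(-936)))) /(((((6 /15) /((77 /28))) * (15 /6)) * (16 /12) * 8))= -142857 /560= -255.10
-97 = -97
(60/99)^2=400/1089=0.37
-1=-1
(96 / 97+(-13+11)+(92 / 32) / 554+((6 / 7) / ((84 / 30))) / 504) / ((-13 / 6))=0.46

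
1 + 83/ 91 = 174/ 91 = 1.91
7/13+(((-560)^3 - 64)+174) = -2283006563/13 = -175615889.46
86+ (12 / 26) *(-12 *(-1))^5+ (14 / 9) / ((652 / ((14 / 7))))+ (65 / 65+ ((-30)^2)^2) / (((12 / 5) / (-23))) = -583387843211 / 76284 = -7647578.04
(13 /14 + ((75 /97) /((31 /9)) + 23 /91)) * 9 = 12.65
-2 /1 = -2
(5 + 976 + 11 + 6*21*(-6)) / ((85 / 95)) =4484 / 17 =263.76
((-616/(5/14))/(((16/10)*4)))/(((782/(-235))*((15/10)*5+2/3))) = 7755/782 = 9.92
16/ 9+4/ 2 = 34/ 9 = 3.78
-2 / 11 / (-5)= 2 / 55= 0.04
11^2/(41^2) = 0.07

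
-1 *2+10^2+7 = 105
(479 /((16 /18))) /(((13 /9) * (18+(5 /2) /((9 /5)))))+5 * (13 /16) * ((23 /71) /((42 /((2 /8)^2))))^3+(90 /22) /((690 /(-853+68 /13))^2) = 75797569208029142607819253 /2982176482814474240655360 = 25.42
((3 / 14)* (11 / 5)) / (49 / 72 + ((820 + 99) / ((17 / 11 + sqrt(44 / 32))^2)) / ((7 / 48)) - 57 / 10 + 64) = 505928192901120* sqrt(22) / 9369301495207207403 + 2470326243152724 / 9369301495207207403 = 0.00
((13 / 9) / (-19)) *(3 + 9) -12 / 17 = -1568 / 969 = -1.62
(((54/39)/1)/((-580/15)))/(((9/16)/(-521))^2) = -34744448/1131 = -30720.11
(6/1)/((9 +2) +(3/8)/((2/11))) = 96/209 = 0.46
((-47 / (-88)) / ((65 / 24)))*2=282 / 715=0.39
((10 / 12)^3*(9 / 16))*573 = 23875 / 128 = 186.52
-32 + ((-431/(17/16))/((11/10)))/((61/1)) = -433984/11407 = -38.05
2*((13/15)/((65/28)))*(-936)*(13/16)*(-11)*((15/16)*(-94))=-5504499/10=-550449.90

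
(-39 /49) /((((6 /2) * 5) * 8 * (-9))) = 13 /17640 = 0.00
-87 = -87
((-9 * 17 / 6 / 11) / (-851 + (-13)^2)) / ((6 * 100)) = 17 / 3000800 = 0.00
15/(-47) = -15/47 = -0.32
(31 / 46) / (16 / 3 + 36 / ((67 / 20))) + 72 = 10710615 / 148672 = 72.04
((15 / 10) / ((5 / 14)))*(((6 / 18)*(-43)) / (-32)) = 1.88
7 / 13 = 0.54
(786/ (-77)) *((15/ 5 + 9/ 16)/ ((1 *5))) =-7.27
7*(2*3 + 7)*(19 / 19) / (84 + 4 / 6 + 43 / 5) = 1365 / 1399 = 0.98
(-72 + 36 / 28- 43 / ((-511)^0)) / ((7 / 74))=-58904 / 49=-1202.12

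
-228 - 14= -242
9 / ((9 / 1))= 1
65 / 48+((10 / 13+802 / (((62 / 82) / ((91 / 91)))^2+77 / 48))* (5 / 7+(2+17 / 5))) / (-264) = -707906891 / 98316400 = -7.20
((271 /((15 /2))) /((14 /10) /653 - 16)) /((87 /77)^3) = -161578898558 /103186761597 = -1.57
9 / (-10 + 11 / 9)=-81 / 79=-1.03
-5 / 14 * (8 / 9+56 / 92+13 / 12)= -10685 / 11592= -0.92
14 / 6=2.33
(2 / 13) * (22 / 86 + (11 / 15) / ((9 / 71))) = 70136 / 75465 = 0.93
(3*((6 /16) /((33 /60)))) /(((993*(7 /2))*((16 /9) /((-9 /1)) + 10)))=1215 /20236678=0.00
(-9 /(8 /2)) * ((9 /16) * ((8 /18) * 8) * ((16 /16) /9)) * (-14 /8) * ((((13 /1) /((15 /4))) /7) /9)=13 /270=0.05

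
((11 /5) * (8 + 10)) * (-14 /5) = -110.88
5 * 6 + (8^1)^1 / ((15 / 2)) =466 / 15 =31.07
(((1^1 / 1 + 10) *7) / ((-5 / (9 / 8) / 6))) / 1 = -2079 / 20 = -103.95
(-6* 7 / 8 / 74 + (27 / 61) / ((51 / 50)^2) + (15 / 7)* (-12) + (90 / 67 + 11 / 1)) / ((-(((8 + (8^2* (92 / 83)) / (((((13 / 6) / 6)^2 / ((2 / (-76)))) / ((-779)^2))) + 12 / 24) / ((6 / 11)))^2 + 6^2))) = 22564149747277306194 / 439749136365614720981159170664849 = 0.00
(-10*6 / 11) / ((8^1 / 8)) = -60 / 11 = -5.45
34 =34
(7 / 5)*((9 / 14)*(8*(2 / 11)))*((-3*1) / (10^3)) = -27 / 6875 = -0.00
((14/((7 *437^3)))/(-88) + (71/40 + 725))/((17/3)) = 80060485961349/624231828440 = 128.25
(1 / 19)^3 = 1 / 6859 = 0.00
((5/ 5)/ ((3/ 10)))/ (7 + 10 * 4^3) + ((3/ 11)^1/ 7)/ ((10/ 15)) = 19009/ 298914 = 0.06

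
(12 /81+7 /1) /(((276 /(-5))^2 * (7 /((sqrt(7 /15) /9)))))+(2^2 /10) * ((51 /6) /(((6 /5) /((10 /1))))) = 965 * sqrt(105) /388726128+85 /3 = 28.33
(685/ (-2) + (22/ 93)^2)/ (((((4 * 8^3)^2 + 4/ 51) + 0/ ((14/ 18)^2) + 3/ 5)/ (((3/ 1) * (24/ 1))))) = -6042068940/ 1027835332973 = -0.01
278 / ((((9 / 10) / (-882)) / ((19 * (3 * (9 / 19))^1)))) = -7355880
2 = 2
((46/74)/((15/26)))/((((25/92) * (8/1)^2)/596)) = 1024673/27750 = 36.93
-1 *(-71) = 71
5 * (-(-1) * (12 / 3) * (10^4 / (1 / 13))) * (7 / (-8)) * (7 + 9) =-36400000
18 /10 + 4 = 29 /5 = 5.80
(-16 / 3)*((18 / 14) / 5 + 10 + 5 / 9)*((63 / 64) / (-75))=1703 / 2250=0.76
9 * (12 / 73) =108 / 73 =1.48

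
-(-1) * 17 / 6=17 / 6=2.83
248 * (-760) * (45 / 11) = -8481600 / 11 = -771054.55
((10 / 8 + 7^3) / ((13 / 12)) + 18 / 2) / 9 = 472 / 13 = 36.31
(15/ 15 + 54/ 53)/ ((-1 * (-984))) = 107/ 52152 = 0.00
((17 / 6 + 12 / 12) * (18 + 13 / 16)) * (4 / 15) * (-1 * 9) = -6923 / 40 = -173.08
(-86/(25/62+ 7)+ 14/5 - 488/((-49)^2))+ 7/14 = -93893293/11020590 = -8.52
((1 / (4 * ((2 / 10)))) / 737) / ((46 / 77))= 35 / 12328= 0.00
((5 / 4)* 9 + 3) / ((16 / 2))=57 / 32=1.78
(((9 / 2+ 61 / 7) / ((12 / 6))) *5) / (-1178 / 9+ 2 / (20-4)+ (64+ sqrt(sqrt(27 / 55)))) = -101718346947302250 / 205568803114821601-27700970101200 *165^(3 / 4) / 205568803114821601-1244728425600 *sqrt(165) / 205568803114821601-55931212800 *165^(1 / 4) / 205568803114821601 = -0.50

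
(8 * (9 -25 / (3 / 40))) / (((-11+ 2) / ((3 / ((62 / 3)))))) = 3892 / 93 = 41.85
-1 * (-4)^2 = -16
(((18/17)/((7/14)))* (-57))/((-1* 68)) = 513/289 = 1.78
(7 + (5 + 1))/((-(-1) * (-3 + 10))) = 13/7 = 1.86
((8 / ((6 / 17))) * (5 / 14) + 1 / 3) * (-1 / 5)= -59 / 35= -1.69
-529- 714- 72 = -1315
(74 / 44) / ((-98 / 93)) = -3441 / 2156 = -1.60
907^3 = 746142643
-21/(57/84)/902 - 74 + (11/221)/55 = -701003431/9468745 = -74.03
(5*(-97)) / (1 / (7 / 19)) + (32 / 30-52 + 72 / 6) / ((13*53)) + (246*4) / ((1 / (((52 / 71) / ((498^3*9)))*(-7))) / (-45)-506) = -9616961313310136 / 53804037687465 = -178.74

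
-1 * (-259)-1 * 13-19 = 227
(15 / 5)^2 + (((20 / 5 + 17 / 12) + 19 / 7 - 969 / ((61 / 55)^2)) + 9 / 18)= -240712099 / 312564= -770.12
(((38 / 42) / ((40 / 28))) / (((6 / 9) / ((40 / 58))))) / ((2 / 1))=0.33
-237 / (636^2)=-79 / 134832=-0.00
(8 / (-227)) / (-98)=4 / 11123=0.00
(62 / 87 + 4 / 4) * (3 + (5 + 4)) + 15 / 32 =19507 / 928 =21.02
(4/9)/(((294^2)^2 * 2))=0.00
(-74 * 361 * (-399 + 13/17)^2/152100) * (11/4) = -67340904983/879138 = -76598.79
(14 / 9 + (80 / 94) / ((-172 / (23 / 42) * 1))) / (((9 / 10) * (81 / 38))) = 75130940 / 92818467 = 0.81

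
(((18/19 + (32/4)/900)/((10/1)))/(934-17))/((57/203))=59276/159607125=0.00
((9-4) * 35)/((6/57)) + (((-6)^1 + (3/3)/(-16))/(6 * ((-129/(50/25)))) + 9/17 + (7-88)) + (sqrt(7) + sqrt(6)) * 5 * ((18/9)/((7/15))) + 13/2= 150 * sqrt(6)/7 + 150 * sqrt(7)/7 + 167216609/105264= 1697.73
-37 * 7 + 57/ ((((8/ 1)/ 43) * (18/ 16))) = 13.33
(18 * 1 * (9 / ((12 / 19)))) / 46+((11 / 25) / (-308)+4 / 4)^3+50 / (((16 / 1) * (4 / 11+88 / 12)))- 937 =-931792020926321 / 1001903000000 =-930.02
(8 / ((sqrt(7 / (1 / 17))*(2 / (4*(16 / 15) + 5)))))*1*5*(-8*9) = -13344*sqrt(119) / 119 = -1223.24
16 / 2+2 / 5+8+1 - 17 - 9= -43 / 5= -8.60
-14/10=-7/5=-1.40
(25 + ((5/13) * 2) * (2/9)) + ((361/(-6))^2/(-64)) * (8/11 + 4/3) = -22581101/247104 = -91.38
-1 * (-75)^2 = -5625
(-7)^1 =-7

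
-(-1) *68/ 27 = 68/ 27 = 2.52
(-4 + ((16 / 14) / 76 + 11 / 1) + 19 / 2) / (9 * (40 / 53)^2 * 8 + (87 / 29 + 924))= 12339937 / 723292038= 0.02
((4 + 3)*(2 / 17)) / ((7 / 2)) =4 / 17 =0.24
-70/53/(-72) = 0.02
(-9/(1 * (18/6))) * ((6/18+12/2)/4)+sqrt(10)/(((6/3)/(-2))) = -19/4 -sqrt(10) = -7.91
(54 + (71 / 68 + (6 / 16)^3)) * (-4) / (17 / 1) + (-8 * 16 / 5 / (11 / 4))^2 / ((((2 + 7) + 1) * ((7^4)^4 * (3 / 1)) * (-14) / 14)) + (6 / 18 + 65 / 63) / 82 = -12.95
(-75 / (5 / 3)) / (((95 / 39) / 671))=-235521 / 19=-12395.84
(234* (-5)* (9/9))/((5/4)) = -936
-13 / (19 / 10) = -130 / 19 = -6.84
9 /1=9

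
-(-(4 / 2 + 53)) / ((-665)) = -11 / 133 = -0.08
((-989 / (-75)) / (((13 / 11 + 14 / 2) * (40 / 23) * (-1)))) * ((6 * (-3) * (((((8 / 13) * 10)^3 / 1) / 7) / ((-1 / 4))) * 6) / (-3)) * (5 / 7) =1024888832 / 322959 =3173.43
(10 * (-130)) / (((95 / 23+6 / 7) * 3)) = -209300 / 2409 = -86.88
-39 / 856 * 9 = -351 / 856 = -0.41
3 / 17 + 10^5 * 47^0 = 1700003 / 17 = 100000.18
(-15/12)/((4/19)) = -95/16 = -5.94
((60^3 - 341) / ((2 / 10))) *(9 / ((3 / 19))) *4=245851260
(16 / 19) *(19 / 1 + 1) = 320 / 19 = 16.84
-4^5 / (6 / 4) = -2048 / 3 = -682.67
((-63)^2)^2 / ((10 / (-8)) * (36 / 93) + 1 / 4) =-1953367164 / 29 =-67357488.41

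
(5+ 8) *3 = 39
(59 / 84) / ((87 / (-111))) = -2183 / 2436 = -0.90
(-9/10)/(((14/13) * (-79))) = 117/11060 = 0.01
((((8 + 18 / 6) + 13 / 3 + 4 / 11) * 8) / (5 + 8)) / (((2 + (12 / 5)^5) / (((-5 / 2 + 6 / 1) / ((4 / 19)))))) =107646875 / 54715089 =1.97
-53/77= -0.69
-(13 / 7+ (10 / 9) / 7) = -127 / 63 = -2.02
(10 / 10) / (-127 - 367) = -1 / 494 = -0.00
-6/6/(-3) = 1/3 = 0.33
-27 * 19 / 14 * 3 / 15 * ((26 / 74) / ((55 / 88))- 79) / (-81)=-13129 / 1850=-7.10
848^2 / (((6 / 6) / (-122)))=-87730688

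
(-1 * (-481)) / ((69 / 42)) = 6734 / 23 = 292.78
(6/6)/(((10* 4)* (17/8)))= 1/85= 0.01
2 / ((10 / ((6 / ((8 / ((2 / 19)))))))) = 3 / 190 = 0.02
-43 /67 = -0.64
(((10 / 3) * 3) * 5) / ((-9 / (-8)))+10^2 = 1300 / 9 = 144.44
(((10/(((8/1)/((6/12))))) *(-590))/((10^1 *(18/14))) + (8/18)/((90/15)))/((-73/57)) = 117401/5256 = 22.34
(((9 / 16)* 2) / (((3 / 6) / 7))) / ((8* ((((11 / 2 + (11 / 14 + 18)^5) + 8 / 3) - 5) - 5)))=3176523 / 3774849634597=0.00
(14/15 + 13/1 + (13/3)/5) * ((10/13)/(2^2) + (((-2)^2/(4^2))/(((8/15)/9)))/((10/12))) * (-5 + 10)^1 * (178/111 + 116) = 7134011/156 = 45730.84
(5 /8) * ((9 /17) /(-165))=-3 /1496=-0.00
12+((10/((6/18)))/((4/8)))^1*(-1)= -48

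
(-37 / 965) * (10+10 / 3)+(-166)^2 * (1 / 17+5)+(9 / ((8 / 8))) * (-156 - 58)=137474.43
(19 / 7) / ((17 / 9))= 171 / 119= 1.44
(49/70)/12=7/120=0.06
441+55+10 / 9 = 4474 / 9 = 497.11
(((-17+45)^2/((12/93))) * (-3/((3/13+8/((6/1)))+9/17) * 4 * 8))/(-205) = 96681312/71135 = 1359.12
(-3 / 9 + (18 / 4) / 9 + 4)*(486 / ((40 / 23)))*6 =27945 / 4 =6986.25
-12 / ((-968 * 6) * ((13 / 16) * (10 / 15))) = 6 / 1573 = 0.00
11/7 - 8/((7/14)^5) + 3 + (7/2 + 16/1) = -3247/14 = -231.93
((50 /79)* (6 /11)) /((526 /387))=58050 /228547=0.25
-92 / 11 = -8.36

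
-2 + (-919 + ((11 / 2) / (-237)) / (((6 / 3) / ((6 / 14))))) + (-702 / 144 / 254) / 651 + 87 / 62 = -32033937975 / 34834576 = -919.60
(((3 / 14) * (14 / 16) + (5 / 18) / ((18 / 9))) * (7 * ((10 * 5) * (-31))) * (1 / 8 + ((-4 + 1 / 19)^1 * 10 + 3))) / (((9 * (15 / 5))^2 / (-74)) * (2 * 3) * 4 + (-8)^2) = -10424652875 / 13964544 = -746.51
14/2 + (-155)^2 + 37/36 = 865189/36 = 24033.03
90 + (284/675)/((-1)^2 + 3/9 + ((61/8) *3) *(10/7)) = 57862202/642825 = 90.01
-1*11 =-11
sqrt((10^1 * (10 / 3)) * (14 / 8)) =5 * sqrt(21) / 3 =7.64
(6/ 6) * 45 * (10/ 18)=25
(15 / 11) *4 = 60 / 11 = 5.45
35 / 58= 0.60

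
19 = 19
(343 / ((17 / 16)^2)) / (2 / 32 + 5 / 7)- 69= 8099629 / 25143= 322.14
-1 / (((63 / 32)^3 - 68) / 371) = 12156928 / 1978177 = 6.15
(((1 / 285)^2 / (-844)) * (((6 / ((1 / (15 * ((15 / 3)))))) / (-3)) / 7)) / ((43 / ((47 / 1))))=47 / 137564826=0.00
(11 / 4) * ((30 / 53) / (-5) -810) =-118074 / 53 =-2227.81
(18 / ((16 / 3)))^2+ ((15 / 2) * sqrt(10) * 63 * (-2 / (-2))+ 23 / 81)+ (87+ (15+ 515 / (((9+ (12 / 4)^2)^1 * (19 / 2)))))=11493131 / 98496+ 945 * sqrt(10) / 2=1610.86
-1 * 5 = -5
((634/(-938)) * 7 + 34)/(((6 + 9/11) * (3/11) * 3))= 237281/45225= 5.25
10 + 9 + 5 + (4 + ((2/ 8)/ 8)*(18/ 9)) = 449/ 16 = 28.06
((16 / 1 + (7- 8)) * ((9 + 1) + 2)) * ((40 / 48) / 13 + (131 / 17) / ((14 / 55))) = 8447700 / 1547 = 5460.70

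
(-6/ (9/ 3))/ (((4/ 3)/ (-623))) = 1869/ 2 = 934.50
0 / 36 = 0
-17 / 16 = -1.06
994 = 994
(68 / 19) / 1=68 / 19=3.58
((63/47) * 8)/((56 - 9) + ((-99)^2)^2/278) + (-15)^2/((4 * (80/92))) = 4673457128007/72246645584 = 64.69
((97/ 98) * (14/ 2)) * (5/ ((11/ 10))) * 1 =2425/ 77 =31.49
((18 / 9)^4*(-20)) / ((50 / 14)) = -89.60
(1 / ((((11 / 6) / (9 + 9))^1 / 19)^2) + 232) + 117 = 4252933 / 121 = 35148.21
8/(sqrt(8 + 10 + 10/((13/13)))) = 4 * sqrt(7)/7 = 1.51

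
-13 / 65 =-0.20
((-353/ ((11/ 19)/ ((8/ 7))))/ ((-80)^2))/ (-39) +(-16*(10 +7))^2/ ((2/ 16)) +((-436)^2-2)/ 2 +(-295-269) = 1648899258707/ 2402400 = 686355.00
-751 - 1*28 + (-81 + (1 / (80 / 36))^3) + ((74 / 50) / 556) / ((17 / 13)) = -16255678893 / 18904000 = -859.91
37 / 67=0.55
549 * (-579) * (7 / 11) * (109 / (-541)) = 242535573 / 5951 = 40755.43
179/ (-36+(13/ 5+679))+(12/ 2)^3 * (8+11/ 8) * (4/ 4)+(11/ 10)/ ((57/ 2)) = 2025.32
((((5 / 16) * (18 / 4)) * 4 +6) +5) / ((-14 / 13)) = -247 / 16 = -15.44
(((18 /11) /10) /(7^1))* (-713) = -6417 /385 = -16.67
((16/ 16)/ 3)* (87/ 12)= 29/ 12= 2.42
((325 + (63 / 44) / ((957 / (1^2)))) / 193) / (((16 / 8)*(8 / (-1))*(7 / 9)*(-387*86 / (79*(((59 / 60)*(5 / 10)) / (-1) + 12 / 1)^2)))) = 0.04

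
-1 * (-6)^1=6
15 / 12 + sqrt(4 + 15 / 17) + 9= sqrt(1411) / 17 + 41 / 4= 12.46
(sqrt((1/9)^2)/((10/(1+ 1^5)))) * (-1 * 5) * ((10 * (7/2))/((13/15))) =-175/39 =-4.49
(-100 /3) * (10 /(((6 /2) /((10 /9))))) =-10000 /81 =-123.46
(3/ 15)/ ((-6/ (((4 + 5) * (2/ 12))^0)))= -1/ 30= -0.03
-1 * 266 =-266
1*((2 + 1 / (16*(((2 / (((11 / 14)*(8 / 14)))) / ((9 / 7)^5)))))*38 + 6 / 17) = 78.23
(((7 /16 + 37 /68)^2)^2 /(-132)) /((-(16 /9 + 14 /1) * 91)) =15246364563 /3112132144529408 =0.00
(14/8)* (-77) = -539/4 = -134.75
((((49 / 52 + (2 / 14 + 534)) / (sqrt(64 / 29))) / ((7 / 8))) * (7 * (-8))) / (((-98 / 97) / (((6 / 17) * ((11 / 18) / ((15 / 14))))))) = 415641314 * sqrt(29) / 487305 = 4593.22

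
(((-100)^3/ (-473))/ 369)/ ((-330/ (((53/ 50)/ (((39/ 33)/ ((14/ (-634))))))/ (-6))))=-371000/ 6473402793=-0.00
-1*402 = -402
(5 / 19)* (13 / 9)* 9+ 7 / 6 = 523 / 114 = 4.59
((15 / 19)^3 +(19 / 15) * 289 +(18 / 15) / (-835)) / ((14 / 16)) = 418.92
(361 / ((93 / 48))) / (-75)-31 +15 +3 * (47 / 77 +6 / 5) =-2336837 / 179025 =-13.05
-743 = -743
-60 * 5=-300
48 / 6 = 8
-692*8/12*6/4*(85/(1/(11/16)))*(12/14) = -485265/14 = -34661.79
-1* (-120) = 120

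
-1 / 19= -0.05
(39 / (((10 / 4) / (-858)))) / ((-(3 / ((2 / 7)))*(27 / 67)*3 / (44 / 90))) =21921328 / 42525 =515.49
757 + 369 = 1126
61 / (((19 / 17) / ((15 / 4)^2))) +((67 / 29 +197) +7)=8585257 / 8816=973.83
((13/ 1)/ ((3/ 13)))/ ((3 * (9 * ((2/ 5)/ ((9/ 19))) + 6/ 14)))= 5915/ 2529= 2.34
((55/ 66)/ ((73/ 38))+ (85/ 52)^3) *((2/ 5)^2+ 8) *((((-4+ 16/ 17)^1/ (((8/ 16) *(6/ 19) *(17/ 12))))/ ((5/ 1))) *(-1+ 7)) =-3371005878/ 5243225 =-642.93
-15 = -15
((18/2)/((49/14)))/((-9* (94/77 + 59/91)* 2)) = -143/1871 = -0.08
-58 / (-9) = 58 / 9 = 6.44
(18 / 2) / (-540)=-1 / 60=-0.02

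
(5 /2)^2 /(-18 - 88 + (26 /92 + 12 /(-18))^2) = -23805 /403171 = -0.06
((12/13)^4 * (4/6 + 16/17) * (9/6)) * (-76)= -64613376/485537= -133.08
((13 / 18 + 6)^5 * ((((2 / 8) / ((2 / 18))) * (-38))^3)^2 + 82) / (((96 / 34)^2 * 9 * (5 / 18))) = 634773525235316340517 / 2359296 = 269052092334033.69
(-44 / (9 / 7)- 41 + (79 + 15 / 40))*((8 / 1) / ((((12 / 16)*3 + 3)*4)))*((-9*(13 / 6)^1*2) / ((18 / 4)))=-7774 / 567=-13.71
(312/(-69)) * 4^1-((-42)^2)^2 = -71569424/23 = -3111714.09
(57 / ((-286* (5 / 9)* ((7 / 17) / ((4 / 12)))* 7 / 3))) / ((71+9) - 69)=-8721 / 770770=-0.01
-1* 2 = -2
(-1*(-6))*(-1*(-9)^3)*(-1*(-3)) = 13122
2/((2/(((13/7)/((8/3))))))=0.70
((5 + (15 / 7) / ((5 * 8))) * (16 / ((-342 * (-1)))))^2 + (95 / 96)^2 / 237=6957809419 / 115908516864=0.06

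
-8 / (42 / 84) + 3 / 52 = -829 / 52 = -15.94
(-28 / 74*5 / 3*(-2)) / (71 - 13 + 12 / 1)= 2 / 111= 0.02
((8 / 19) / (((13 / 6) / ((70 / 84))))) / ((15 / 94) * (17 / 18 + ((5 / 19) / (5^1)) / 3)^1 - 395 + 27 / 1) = -480 / 1090297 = -0.00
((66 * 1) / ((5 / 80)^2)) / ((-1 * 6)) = -2816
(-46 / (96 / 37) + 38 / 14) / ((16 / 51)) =-85765 / 1792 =-47.86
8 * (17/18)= 68/9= 7.56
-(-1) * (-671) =-671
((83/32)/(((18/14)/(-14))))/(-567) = 0.05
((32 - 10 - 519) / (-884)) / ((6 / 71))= 35287 / 5304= 6.65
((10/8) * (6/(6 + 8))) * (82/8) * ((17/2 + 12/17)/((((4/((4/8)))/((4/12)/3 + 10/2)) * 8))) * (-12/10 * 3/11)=-885477/670208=-1.32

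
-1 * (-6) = 6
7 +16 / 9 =8.78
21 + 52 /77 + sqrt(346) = sqrt(346) + 1669 /77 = 40.28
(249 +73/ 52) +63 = 16297/ 52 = 313.40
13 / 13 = 1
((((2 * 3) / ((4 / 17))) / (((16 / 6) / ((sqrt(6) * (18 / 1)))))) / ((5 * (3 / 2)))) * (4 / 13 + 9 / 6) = 21573 * sqrt(6) / 520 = 101.62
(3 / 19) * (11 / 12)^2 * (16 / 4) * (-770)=-46585 / 114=-408.64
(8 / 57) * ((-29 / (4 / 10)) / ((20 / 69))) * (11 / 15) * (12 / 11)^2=-32016 / 1045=-30.64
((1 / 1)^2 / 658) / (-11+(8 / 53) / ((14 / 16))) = -53 / 377598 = -0.00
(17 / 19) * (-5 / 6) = -85 / 114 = -0.75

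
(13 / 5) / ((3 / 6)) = 26 / 5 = 5.20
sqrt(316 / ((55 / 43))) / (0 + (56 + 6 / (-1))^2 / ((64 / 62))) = 16*sqrt(186835) / 1065625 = 0.01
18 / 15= 6 / 5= 1.20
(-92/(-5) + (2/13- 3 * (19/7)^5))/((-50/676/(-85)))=-204455967846/420175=-486597.17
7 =7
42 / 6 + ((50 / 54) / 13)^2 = 863032 / 123201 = 7.01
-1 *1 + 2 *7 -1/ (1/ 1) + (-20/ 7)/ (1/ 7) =-8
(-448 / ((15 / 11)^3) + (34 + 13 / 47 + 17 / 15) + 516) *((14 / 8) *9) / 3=104023262 / 52875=1967.34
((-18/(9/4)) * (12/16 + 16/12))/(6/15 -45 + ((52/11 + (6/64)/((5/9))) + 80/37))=3256000/7334169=0.44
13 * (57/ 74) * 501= 371241/ 74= 5016.77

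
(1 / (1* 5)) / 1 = 1 / 5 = 0.20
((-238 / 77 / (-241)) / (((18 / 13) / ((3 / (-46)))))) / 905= -221 / 331083390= -0.00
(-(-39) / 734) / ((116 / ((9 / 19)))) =351 / 1617736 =0.00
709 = 709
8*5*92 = 3680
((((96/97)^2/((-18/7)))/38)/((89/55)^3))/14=-21296000/126028013099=-0.00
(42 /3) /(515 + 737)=7 /626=0.01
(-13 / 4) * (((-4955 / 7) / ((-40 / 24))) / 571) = -38649 / 15988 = -2.42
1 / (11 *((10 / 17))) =17 / 110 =0.15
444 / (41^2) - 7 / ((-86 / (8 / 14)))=22454 / 72283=0.31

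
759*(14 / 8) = 5313 / 4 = 1328.25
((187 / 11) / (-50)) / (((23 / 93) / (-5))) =1581 / 230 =6.87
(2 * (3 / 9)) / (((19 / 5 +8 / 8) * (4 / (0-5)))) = -25 / 144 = -0.17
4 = 4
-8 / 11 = -0.73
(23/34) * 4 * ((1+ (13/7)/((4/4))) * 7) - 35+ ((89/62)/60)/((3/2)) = 1815013/94860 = 19.13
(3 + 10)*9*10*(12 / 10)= 1404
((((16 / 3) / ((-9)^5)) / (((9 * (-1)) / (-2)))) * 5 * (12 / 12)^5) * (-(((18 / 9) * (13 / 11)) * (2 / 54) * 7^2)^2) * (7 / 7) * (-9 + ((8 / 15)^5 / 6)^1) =-96731745848192 / 5825109189920625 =-0.02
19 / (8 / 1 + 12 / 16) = 76 / 35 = 2.17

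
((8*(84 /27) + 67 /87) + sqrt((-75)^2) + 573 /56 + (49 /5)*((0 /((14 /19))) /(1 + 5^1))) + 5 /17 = 27626425 /248472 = 111.19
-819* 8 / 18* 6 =-2184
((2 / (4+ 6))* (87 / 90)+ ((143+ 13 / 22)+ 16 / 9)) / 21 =360266 / 51975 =6.93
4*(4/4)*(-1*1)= -4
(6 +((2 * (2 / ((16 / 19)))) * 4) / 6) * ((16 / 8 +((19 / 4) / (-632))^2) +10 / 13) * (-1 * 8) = -12654010435 / 62310144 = -203.08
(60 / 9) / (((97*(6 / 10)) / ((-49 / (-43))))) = 0.13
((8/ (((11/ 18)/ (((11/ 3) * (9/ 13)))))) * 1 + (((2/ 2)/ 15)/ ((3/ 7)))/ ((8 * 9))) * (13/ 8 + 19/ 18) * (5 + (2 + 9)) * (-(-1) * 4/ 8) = 270155803/ 379080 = 712.66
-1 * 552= -552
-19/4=-4.75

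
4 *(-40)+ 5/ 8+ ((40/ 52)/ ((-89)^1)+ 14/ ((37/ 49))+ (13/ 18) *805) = 440.55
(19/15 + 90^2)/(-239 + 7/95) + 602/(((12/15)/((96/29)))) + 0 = 4852153591/1974726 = 2457.13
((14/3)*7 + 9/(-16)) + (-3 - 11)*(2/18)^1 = 4399/144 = 30.55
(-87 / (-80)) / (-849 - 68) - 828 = -60742167 / 73360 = -828.00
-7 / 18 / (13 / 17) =-119 / 234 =-0.51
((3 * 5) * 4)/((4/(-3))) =-45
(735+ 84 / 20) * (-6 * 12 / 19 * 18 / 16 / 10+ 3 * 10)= 10383912 / 475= 21860.87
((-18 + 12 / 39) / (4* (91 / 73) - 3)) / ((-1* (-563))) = -3358 / 212251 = -0.02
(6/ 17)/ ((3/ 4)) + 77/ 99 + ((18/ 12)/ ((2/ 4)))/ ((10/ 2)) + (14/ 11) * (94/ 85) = 3.26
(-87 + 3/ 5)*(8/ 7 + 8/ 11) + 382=84862/ 385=220.42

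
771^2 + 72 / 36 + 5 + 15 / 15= 594449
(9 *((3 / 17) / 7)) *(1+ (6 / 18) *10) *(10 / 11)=1170 / 1309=0.89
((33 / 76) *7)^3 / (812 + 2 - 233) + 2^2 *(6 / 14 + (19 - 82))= -63821807625 / 255045056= -250.24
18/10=9/5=1.80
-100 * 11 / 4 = -275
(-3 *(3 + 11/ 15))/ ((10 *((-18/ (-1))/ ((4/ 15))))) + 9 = 30319/ 3375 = 8.98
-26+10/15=-76/3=-25.33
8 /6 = 4 /3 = 1.33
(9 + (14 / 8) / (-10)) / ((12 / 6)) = 353 / 80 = 4.41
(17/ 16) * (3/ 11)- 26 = -25.71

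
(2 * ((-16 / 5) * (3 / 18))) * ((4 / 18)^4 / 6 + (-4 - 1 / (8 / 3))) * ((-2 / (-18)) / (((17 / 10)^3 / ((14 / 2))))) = 1928754800 / 2610969633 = 0.74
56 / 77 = 8 / 11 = 0.73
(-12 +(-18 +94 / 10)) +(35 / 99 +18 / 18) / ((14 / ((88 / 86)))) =-277687 / 13545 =-20.50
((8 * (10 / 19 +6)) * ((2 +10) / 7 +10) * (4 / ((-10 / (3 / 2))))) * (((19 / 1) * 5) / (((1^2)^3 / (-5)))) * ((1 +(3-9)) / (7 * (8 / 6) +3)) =-18302400 / 259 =-70665.64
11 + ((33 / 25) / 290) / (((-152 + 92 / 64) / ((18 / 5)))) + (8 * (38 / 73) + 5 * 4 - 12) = 30649231 / 1323125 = 23.16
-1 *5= -5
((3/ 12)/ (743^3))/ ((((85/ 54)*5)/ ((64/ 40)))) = 108/ 871616364875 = 0.00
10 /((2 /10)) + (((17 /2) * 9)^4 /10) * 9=4931839529 /160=30823997.06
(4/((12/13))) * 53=689/3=229.67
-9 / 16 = -0.56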